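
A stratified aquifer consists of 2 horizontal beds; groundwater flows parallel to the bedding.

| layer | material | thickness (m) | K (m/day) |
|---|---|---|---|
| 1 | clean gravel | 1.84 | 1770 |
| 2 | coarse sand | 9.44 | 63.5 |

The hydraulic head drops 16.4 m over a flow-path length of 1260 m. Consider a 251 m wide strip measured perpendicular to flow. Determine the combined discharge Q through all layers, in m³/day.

12600

Flow is parallel to layering, so each bed carries its own Darcy discharge and the transmissivities add.
Σ(K_i·b_i) = 1770×1.84 + 63.5×9.44 = 3856 m²/day.
Hydraulic gradient i = Δh / L = 16.4 / 1260 = 0.01302.
Q = Σ(K_i·b_i) · W · i = 3856 × 251 × 0.01302 = 12598 m³/day.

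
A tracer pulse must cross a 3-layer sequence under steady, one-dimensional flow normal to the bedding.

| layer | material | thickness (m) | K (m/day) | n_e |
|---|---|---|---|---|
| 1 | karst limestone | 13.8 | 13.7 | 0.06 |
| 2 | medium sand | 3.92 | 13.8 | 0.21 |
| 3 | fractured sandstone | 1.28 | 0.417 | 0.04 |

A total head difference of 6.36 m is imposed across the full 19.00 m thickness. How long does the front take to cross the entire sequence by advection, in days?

With flow normal to the layers, continuity requires the same specific discharge q through every layer.
Σ(b_i/K_i) = 13.8/13.7 + 3.92/13.8 + 1.28/0.417 = 4.361 d.
q = Δh / Σ(b_i/K_i) = 6.36 / 4.361 = 1.458 m/day.
In each layer the seepage velocity is v_i = q/n_i, so the layer transit time is t_i = b_i·n_i / q:
  layer 1 (karst limestone): t_1 = 13.8 × 0.06 / 1.458 = 0.5677 d
  layer 2 (medium sand): t_2 = 3.92 × 0.21 / 1.458 = 0.5644 d
  layer 3 (fractured sandstone): t_3 = 1.28 × 0.04 / 1.458 = 0.03511 d
Total t = Σ t_i = 1.167 days.

1.17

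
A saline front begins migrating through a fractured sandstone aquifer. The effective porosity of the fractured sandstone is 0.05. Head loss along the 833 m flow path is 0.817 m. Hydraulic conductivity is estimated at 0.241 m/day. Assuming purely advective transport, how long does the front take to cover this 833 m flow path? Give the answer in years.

Hydraulic gradient i = Δh / L = 0.817 / 833 = 0.0009808.
Darcy flux q = K · i = 0.2410 × 0.0009808 = 0.0002364 m/day.
Seepage velocity v = q / n_e = 0.0002364 / 0.05 = 0.004727 m/day.
Travel time t = L / v = 833 / 0.004727 = 1.762e+05 days = 482.4 years.

482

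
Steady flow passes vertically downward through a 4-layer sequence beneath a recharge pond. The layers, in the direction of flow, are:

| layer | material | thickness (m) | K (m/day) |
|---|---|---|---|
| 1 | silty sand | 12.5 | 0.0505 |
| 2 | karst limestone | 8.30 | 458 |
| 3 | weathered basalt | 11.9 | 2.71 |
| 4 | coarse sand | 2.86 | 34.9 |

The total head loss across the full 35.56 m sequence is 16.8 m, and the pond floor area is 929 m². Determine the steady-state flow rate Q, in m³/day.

61.9

Flow is perpendicular to layering, so the layers act in series and the equivalent K is the thickness-weighted harmonic mean.
Total thickness L = 12.5 + 8.30 + 11.9 + 2.86 = 35.56 m.
Σ(b_i/K_i) = 12.5/0.0505 + 8.30/458 + 11.9/2.71 + 2.86/34.9 = 252.0 d.
K_eq = L / Σ(b_i/K_i) = 35.56 / 252.0 = 0.1411 m/day.
Q = K_eq · A · (Δh/L) = 0.1411 × 929 × (16.8/35.56) = 61.93 m³/day.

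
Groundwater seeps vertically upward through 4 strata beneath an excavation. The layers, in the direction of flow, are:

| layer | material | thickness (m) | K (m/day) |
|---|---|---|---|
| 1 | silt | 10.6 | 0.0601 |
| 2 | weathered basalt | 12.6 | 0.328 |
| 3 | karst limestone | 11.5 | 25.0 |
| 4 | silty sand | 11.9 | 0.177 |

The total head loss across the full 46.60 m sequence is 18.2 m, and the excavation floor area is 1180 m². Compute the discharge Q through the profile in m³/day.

76.0

Flow is perpendicular to layering, so the layers act in series and the equivalent K is the thickness-weighted harmonic mean.
Total thickness L = 10.6 + 12.6 + 11.5 + 11.9 = 46.60 m.
Σ(b_i/K_i) = 10.6/0.0601 + 12.6/0.328 + 11.5/25.0 + 11.9/0.177 = 282.5 d.
K_eq = L / Σ(b_i/K_i) = 46.60 / 282.5 = 0.1650 m/day.
Q = K_eq · A · (Δh/L) = 0.1650 × 1180 × (18.2/46.60) = 76.03 m³/day.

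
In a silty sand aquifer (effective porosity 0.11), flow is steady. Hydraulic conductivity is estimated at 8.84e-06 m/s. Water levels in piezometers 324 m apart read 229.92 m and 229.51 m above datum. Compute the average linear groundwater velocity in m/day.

Convert K: 8.84e-06 m/s × 86400 = 0.7638 m/day.
Hydraulic gradient i = (229.92 − 229.51) / 324 = 0.41 / 324 = 0.001265.
Darcy flux q = K · i = 0.7638 × 0.001265 = 0.0009665 m/day.
Seepage velocity v = q / n_e = 0.0009665 / 0.11 = 0.008786 m/day.

0.00879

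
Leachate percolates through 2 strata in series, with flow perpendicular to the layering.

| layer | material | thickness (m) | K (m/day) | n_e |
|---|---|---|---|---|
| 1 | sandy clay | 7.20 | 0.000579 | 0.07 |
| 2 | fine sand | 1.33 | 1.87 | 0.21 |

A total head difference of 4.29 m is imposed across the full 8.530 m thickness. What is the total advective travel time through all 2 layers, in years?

With flow normal to the layers, continuity requires the same specific discharge q through every layer.
Σ(b_i/K_i) = 7.20/0.000579 + 1.33/1.87 = 12436 d.
q = Δh / Σ(b_i/K_i) = 4.29 / 12436 = 0.0003450 m/day.
In each layer the seepage velocity is v_i = q/n_i, so the layer transit time is t_i = b_i·n_i / q:
  layer 1 (sandy clay): t_1 = 7.20 × 0.07 / 0.0003450 = 1461 d
  layer 2 (fine sand): t_2 = 1.33 × 0.21 / 0.0003450 = 809.6 d
Total t = Σ t_i = 2271 days = 6.217 years.

6.22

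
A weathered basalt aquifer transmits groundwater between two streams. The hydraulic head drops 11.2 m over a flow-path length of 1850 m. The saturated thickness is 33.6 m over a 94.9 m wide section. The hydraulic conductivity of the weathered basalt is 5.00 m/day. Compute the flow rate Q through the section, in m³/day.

Cross-sectional area A = 94.9 × 33.6 = 3189 m².
Hydraulic gradient i = Δh / L = 11.2 / 1850 = 0.006054.
Darcy's law: Q = K · A · i = 5.000 × 3189 × 0.006054 = 96.52 m³/day.

96.5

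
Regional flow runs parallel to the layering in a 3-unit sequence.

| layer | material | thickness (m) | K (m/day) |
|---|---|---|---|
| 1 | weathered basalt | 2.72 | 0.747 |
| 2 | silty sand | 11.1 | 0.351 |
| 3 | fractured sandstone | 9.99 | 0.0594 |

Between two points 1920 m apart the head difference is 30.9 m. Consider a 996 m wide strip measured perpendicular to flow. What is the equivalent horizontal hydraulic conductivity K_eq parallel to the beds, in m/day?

0.274

Flow is parallel to layering, so each bed carries its own Darcy discharge and the transmissivities add.
Σ(K_i·b_i) = 0.747×2.72 + 0.351×11.1 + 0.0594×9.99 = 6.521 m²/day.
Total thickness b = 23.81 m, so K_eq = Σ(K_i·b_i)/b = 0.2739 m/day.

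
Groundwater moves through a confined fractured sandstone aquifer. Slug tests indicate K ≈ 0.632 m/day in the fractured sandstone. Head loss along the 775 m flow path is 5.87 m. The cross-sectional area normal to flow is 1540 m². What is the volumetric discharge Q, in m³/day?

Hydraulic gradient i = Δh / L = 5.87 / 775 = 0.007574.
Darcy's law: Q = K · A · i = 0.6320 × 1540 × 0.007574 = 7.372 m³/day.

7.37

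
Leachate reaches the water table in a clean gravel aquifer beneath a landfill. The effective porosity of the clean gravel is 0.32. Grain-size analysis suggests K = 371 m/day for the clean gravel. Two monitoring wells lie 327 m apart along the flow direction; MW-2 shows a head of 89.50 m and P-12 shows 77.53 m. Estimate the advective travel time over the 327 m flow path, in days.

7.71

Hydraulic gradient i = (89.50 − 77.53) / 327 = 11.97 / 327 = 0.03661.
Darcy flux q = K · i = 371.0 × 0.03661 = 13.58 m/day.
Seepage velocity v = q / n_e = 13.58 / 0.32 = 42.44 m/day.
Travel time t = L / v = 327 / 42.44 = 7.705 days.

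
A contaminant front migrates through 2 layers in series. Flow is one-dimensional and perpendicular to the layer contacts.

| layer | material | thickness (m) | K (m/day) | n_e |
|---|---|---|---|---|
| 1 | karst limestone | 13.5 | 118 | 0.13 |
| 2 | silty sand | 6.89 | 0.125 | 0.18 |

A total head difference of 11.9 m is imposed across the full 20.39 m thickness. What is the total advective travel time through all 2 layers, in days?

13.9

With flow normal to the layers, continuity requires the same specific discharge q through every layer.
Σ(b_i/K_i) = 13.5/118 + 6.89/0.125 = 55.23 d.
q = Δh / Σ(b_i/K_i) = 11.9 / 55.23 = 0.2154 m/day.
In each layer the seepage velocity is v_i = q/n_i, so the layer transit time is t_i = b_i·n_i / q:
  layer 1 (karst limestone): t_1 = 13.5 × 0.13 / 0.2154 = 8.146 d
  layer 2 (silty sand): t_2 = 6.89 × 0.18 / 0.2154 = 5.756 d
Total t = Σ t_i = 13.90 days.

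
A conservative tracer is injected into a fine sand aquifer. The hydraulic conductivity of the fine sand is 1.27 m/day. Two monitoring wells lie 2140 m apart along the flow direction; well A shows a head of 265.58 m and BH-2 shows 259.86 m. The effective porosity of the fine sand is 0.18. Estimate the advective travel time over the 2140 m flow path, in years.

Hydraulic gradient i = (265.58 − 259.86) / 2140 = 5.72 / 2140 = 0.002673.
Darcy flux q = K · i = 1.270 × 0.002673 = 0.003395 m/day.
Seepage velocity v = q / n_e = 0.003395 / 0.18 = 0.01886 m/day.
Travel time t = L / v = 2140 / 0.01886 = 1.135e+05 days = 310.7 years.

311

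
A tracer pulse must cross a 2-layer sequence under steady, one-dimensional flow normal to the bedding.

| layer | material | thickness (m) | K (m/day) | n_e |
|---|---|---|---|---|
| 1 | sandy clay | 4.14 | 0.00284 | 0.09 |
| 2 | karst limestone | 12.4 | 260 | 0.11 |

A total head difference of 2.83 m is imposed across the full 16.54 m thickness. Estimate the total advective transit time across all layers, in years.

With flow normal to the layers, continuity requires the same specific discharge q through every layer.
Σ(b_i/K_i) = 4.14/0.00284 + 12.4/260 = 1458 d.
q = Δh / Σ(b_i/K_i) = 2.83 / 1458 = 0.001941 m/day.
In each layer the seepage velocity is v_i = q/n_i, so the layer transit time is t_i = b_i·n_i / q:
  layer 1 (sandy clay): t_1 = 4.14 × 0.09 / 0.001941 = 191.9 d
  layer 2 (karst limestone): t_2 = 12.4 × 0.11 / 0.001941 = 702.6 d
Total t = Σ t_i = 894.6 days = 2.449 years.

2.45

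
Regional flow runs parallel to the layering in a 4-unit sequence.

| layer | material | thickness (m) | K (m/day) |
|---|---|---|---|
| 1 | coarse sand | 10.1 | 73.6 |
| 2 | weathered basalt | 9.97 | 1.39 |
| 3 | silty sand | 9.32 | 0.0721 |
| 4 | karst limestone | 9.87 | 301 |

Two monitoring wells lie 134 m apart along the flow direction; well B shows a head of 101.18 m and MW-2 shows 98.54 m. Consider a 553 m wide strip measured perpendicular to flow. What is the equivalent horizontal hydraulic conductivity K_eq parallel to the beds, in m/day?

Flow is parallel to layering, so each bed carries its own Darcy discharge and the transmissivities add.
Σ(K_i·b_i) = 73.6×10.1 + 1.39×9.97 + 0.0721×9.32 + 301×9.87 = 3729 m²/day.
Total thickness b = 39.26 m, so K_eq = Σ(K_i·b_i)/b = 94.98 m/day.

95.0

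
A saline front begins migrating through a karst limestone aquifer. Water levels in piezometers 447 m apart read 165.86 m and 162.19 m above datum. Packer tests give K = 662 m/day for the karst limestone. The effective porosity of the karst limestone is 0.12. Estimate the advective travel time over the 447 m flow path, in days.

Hydraulic gradient i = (165.86 − 162.19) / 447 = 3.67 / 447 = 0.008210.
Darcy flux q = K · i = 662.0 × 0.008210 = 5.435 m/day.
Seepage velocity v = q / n_e = 5.435 / 0.12 = 45.29 m/day.
Travel time t = L / v = 447 / 45.29 = 9.869 days.

9.87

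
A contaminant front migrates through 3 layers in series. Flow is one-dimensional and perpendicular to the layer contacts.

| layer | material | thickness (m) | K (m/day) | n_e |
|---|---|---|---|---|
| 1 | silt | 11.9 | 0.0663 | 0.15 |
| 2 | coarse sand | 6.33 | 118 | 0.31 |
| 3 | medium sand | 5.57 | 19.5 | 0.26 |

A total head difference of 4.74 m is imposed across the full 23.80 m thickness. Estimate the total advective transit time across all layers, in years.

With flow normal to the layers, continuity requires the same specific discharge q through every layer.
Σ(b_i/K_i) = 11.9/0.0663 + 6.33/118 + 5.57/19.5 = 179.8 d.
q = Δh / Σ(b_i/K_i) = 4.74 / 179.8 = 0.02636 m/day.
In each layer the seepage velocity is v_i = q/n_i, so the layer transit time is t_i = b_i·n_i / q:
  layer 1 (silt): t_1 = 11.9 × 0.15 / 0.02636 = 67.72 d
  layer 2 (coarse sand): t_2 = 6.33 × 0.31 / 0.02636 = 74.45 d
  layer 3 (medium sand): t_3 = 5.57 × 0.26 / 0.02636 = 54.94 d
Total t = Σ t_i = 197.1 days = 0.5397 years.

0.540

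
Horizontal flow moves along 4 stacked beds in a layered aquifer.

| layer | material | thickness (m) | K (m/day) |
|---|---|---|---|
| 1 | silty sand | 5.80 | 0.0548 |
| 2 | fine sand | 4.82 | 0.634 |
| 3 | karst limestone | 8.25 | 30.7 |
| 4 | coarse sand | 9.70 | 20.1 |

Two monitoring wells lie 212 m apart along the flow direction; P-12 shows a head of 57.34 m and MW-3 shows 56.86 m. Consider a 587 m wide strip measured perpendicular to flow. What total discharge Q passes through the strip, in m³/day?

600

Flow is parallel to layering, so each bed carries its own Darcy discharge and the transmissivities add.
Σ(K_i·b_i) = 0.0548×5.80 + 0.634×4.82 + 30.7×8.25 + 20.1×9.70 = 451.6 m²/day.
Hydraulic gradient i = (57.34 − 56.86) / 212 = 0.48 / 212 = 0.002264.
Q = Σ(K_i·b_i) · W · i = 451.6 × 587 × 0.002264 = 600.2 m³/day.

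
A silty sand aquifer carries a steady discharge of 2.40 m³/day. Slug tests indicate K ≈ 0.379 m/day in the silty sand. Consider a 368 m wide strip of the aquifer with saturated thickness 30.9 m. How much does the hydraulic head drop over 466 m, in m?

0.260

Cross-sectional area A = 368 × 30.9 = 11371 m².
From Q = K·A·i, i = Q / (K·A) = 2.40 / (0.3790 × 11371) = 0.0005569.
Head loss Δh = i · L = 0.0005569 × 466 = 0.2595 m.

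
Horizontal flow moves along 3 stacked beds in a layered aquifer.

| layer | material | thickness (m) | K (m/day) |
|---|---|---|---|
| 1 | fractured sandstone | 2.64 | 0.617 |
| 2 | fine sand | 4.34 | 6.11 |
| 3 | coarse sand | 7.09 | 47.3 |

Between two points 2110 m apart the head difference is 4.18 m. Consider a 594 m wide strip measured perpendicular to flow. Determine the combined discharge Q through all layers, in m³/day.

428

Flow is parallel to layering, so each bed carries its own Darcy discharge and the transmissivities add.
Σ(K_i·b_i) = 0.617×2.64 + 6.11×4.34 + 47.3×7.09 = 363.5 m²/day.
Hydraulic gradient i = Δh / L = 4.18 / 2110 = 0.001981.
Q = Σ(K_i·b_i) · W · i = 363.5 × 594 × 0.001981 = 427.7 m³/day.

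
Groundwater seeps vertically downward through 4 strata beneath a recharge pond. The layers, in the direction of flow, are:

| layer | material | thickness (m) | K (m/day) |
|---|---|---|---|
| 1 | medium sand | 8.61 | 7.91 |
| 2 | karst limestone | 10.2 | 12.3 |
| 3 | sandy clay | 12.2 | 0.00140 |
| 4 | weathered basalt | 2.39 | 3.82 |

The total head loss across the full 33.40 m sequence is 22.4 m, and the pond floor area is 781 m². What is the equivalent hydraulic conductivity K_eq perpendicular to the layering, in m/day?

0.00383

Flow is perpendicular to layering, so the layers act in series and the equivalent K is the thickness-weighted harmonic mean.
Total thickness L = 8.61 + 10.2 + 12.2 + 2.39 = 33.40 m.
Σ(b_i/K_i) = 8.61/7.91 + 10.2/12.3 + 12.2/0.00140 + 2.39/3.82 = 8717 d.
K_eq = L / Σ(b_i/K_i) = 33.40 / 8717 = 0.003832 m/day.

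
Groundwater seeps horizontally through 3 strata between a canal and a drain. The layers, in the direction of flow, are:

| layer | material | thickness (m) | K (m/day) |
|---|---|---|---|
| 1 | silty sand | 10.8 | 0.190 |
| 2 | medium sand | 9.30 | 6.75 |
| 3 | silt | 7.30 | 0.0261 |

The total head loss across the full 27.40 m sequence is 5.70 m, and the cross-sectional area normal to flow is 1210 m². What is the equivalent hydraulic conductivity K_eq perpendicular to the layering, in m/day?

Flow is perpendicular to layering, so the layers act in series and the equivalent K is the thickness-weighted harmonic mean.
Total thickness L = 10.8 + 9.30 + 7.30 = 27.40 m.
Σ(b_i/K_i) = 10.8/0.190 + 9.30/6.75 + 7.30/0.0261 = 337.9 d.
K_eq = L / Σ(b_i/K_i) = 27.40 / 337.9 = 0.08109 m/day.

0.0811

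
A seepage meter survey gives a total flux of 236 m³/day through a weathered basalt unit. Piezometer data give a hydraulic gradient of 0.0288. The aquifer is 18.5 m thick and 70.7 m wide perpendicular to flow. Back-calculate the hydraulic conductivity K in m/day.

6.27

Cross-sectional area A = 70.7 × 18.5 = 1308 m².
Hydraulic gradient i = 0.0288.
From Q = K·A·i, K = Q / (A·i) = 236 / (1308 × 0.02880) = 6.265 m/day.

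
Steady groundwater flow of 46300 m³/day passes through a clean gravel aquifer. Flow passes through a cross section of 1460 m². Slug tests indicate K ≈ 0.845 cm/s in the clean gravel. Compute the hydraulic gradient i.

Convert K: 0.845 cm/s × 864 = 730.1 m/day.
From Q = K·A·i, i = Q / (K·A) = 46300 / (730.1 × 1460) = 0.04344.

0.0434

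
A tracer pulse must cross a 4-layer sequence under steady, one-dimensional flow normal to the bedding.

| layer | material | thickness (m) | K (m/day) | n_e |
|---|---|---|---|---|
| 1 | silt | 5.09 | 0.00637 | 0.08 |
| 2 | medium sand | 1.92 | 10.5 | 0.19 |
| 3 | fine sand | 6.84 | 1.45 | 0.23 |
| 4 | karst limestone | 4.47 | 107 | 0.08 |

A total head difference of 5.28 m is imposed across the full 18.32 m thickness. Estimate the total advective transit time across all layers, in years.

With flow normal to the layers, continuity requires the same specific discharge q through every layer.
Σ(b_i/K_i) = 5.09/0.00637 + 1.92/10.5 + 6.84/1.45 + 4.47/107 = 804.0 d.
q = Δh / Σ(b_i/K_i) = 5.28 / 804.0 = 0.006567 m/day.
In each layer the seepage velocity is v_i = q/n_i, so the layer transit time is t_i = b_i·n_i / q:
  layer 1 (silt): t_1 = 5.09 × 0.08 / 0.006567 = 62.01 d
  layer 2 (medium sand): t_2 = 1.92 × 0.19 / 0.006567 = 55.55 d
  layer 3 (fine sand): t_3 = 6.84 × 0.23 / 0.006567 = 239.6 d
  layer 4 (karst limestone): t_4 = 4.47 × 0.08 / 0.006567 = 54.45 d
Total t = Σ t_i = 411.6 days = 1.127 years.

1.13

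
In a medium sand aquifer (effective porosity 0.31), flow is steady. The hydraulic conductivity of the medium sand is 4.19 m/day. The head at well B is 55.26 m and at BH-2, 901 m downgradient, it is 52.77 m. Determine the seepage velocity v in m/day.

0.0374

Hydraulic gradient i = (55.26 − 52.77) / 901 = 2.49 / 901 = 0.002764.
Darcy flux q = K · i = 4.190 × 0.002764 = 0.01158 m/day.
Seepage velocity v = q / n_e = 0.01158 / 0.31 = 0.03735 m/day.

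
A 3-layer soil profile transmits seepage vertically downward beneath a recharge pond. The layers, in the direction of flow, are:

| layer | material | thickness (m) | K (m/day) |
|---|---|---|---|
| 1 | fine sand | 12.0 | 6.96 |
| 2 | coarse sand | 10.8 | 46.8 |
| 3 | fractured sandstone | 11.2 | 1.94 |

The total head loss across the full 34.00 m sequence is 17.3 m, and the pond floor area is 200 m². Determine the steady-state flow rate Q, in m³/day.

448

Flow is perpendicular to layering, so the layers act in series and the equivalent K is the thickness-weighted harmonic mean.
Total thickness L = 12.0 + 10.8 + 11.2 = 34.00 m.
Σ(b_i/K_i) = 12.0/6.96 + 10.8/46.8 + 11.2/1.94 = 7.728 d.
K_eq = L / Σ(b_i/K_i) = 34.00 / 7.728 = 4.400 m/day.
Q = K_eq · A · (Δh/L) = 4.400 × 200 × (17.3/34.00) = 447.7 m³/day.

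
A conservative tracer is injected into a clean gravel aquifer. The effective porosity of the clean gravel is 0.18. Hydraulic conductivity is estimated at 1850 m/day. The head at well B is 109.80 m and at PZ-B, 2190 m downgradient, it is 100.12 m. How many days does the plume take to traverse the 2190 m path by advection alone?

Hydraulic gradient i = (109.80 − 100.12) / 2190 = 9.68 / 2190 = 0.004420.
Darcy flux q = K · i = 1850 × 0.004420 = 8.177 m/day.
Seepage velocity v = q / n_e = 8.177 / 0.18 = 45.43 m/day.
Travel time t = L / v = 2190 / 45.43 = 48.21 days.

48.2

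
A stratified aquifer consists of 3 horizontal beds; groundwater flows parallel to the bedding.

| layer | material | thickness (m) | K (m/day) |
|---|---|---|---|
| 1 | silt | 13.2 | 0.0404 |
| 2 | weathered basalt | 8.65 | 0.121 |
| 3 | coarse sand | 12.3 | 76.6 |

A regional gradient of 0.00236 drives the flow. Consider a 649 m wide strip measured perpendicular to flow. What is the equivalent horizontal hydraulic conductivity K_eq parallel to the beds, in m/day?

Flow is parallel to layering, so each bed carries its own Darcy discharge and the transmissivities add.
Σ(K_i·b_i) = 0.0404×13.2 + 0.121×8.65 + 76.6×12.3 = 943.8 m²/day.
Total thickness b = 34.15 m, so K_eq = Σ(K_i·b_i)/b = 27.64 m/day.

27.6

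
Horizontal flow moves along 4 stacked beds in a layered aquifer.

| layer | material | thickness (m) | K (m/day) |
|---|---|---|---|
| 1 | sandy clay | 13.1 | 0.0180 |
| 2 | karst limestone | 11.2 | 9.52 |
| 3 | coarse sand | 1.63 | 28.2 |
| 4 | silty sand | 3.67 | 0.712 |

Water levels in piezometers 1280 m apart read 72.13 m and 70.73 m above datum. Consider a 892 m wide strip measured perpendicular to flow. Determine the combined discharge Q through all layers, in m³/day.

152

Flow is parallel to layering, so each bed carries its own Darcy discharge and the transmissivities add.
Σ(K_i·b_i) = 0.0180×13.1 + 9.52×11.2 + 28.2×1.63 + 0.712×3.67 = 155.4 m²/day.
Hydraulic gradient i = (72.13 − 70.73) / 1280 = 1.4 / 1280 = 0.001094.
Q = Σ(K_i·b_i) · W · i = 155.4 × 892 × 0.001094 = 151.7 m³/day.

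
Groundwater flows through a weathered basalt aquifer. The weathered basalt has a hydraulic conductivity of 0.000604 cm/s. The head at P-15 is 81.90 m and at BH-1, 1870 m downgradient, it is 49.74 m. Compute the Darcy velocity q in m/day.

Convert K: 0.000604 cm/s × 864 = 0.5219 m/day.
Hydraulic gradient i = (81.90 − 49.74) / 1870 = 32.16 / 1870 = 0.01720.
Specific discharge q = K · i = 0.5219 × 0.01720 = 0.008975 m/day.

0.00897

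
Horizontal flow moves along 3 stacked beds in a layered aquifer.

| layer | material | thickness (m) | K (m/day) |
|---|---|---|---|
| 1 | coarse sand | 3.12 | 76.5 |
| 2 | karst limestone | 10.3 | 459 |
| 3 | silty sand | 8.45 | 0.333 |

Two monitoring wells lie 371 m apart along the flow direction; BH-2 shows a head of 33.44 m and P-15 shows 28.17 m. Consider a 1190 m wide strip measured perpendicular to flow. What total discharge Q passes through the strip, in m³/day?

84000

Flow is parallel to layering, so each bed carries its own Darcy discharge and the transmissivities add.
Σ(K_i·b_i) = 76.5×3.12 + 459×10.3 + 0.333×8.45 = 4969 m²/day.
Hydraulic gradient i = (33.44 − 28.17) / 371 = 5.27 / 371 = 0.01420.
Q = Σ(K_i·b_i) · W · i = 4969 × 1190 × 0.01420 = 83998 m³/day.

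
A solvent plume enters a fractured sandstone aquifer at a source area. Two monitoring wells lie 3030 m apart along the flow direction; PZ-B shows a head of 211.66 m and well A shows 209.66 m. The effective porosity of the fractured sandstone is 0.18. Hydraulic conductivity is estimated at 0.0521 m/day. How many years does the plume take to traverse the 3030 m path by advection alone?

Hydraulic gradient i = (211.66 − 209.66) / 3030 = 2 / 3030 = 0.0006601.
Darcy flux q = K · i = 0.05210 × 0.0006601 = 3.439e-05 m/day.
Seepage velocity v = q / n_e = 3.439e-05 / 0.18 = 0.0001911 m/day.
Travel time t = L / v = 3030 / 0.0001911 = 1.586e+07 days = 43421 years.

43400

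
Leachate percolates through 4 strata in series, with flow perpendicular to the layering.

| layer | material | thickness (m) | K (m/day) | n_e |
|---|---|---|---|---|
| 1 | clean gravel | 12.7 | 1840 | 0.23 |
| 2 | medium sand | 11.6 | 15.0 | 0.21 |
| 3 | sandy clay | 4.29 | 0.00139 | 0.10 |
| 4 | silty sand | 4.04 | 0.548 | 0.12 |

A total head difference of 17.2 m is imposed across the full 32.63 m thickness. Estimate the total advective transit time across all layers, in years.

With flow normal to the layers, continuity requires the same specific discharge q through every layer.
Σ(b_i/K_i) = 12.7/1840 + 11.6/15.0 + 4.29/0.00139 + 4.04/0.548 = 3094 d.
q = Δh / Σ(b_i/K_i) = 17.2 / 3094 = 0.005558 m/day.
In each layer the seepage velocity is v_i = q/n_i, so the layer transit time is t_i = b_i·n_i / q:
  layer 1 (clean gravel): t_1 = 12.7 × 0.23 / 0.005558 = 525.5 d
  layer 2 (medium sand): t_2 = 11.6 × 0.21 / 0.005558 = 438.3 d
  layer 3 (sandy clay): t_3 = 4.29 × 0.10 / 0.005558 = 77.18 d
  layer 4 (silty sand): t_4 = 4.04 × 0.12 / 0.005558 = 87.22 d
Total t = Σ t_i = 1128 days = 3.089 years.

3.09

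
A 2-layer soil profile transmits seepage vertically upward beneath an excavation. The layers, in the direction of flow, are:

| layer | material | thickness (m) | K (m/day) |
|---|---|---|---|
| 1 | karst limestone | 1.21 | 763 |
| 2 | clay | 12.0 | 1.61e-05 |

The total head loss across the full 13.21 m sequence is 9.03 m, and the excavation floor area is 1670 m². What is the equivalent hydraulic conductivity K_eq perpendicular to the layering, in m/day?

1.77e-05

Flow is perpendicular to layering, so the layers act in series and the equivalent K is the thickness-weighted harmonic mean.
Total thickness L = 1.21 + 12.0 = 13.21 m.
Σ(b_i/K_i) = 1.21/763 + 12.0/1.61e-05 = 7.453e+05 d.
K_eq = L / Σ(b_i/K_i) = 13.21 / 7.453e+05 = 1.772e-05 m/day.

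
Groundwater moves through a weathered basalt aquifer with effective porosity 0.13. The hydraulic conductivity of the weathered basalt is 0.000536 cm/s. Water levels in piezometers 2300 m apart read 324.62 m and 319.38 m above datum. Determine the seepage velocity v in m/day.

Convert K: 0.000536 cm/s × 864 = 0.4631 m/day.
Hydraulic gradient i = (324.62 − 319.38) / 2300 = 5.24 / 2300 = 0.002278.
Darcy flux q = K · i = 0.4631 × 0.002278 = 0.001055 m/day.
Seepage velocity v = q / n_e = 0.001055 / 0.13 = 0.008116 m/day.

0.00812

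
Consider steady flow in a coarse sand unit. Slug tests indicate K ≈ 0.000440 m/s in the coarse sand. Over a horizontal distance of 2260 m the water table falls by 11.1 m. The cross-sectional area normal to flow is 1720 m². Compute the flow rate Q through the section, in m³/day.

321

Convert K: 0.000440 m/s × 86400 = 38.02 m/day.
Hydraulic gradient i = Δh / L = 11.1 / 2260 = 0.004912.
Darcy's law: Q = K · A · i = 38.02 × 1720 × 0.004912 = 321.2 m³/day.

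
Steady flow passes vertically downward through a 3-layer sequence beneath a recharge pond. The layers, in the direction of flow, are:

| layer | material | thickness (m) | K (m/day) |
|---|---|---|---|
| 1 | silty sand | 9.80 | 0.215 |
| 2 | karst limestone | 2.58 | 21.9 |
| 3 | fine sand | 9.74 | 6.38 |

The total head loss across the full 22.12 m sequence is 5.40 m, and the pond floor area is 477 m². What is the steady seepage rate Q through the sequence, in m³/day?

54.5

Flow is perpendicular to layering, so the layers act in series and the equivalent K is the thickness-weighted harmonic mean.
Total thickness L = 9.80 + 2.58 + 9.74 = 22.12 m.
Σ(b_i/K_i) = 9.80/0.215 + 2.58/21.9 + 9.74/6.38 = 47.23 d.
K_eq = L / Σ(b_i/K_i) = 22.12 / 47.23 = 0.4684 m/day.
Q = K_eq · A · (Δh/L) = 0.4684 × 477 × (5.40/22.12) = 54.54 m³/day.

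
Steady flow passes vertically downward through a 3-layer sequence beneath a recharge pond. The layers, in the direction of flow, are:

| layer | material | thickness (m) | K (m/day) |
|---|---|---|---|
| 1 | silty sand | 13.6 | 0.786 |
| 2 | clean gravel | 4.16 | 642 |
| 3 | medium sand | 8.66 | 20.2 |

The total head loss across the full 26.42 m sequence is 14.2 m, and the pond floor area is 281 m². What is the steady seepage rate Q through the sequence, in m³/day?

Flow is perpendicular to layering, so the layers act in series and the equivalent K is the thickness-weighted harmonic mean.
Total thickness L = 13.6 + 4.16 + 8.66 = 26.42 m.
Σ(b_i/K_i) = 13.6/0.786 + 4.16/642 + 8.66/20.2 = 17.74 d.
K_eq = L / Σ(b_i/K_i) = 26.42 / 17.74 = 1.489 m/day.
Q = K_eq · A · (Δh/L) = 1.489 × 281 × (14.2/26.42) = 225.0 m³/day.

225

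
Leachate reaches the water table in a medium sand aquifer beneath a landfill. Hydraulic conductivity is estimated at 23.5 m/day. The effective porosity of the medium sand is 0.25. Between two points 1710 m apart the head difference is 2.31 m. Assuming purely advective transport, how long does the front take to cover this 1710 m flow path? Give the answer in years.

36.9

Hydraulic gradient i = Δh / L = 2.31 / 1710 = 0.001351.
Darcy flux q = K · i = 23.50 × 0.001351 = 0.03175 m/day.
Seepage velocity v = q / n_e = 0.03175 / 0.25 = 0.1270 m/day.
Travel time t = L / v = 1710 / 0.1270 = 13466 days = 36.87 years.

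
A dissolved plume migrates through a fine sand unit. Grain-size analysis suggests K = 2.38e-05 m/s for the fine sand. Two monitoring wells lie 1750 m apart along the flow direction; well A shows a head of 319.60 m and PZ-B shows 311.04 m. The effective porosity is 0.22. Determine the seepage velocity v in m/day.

Convert K: 2.38e-05 m/s × 86400 = 2.056 m/day.
Hydraulic gradient i = (319.60 − 311.04) / 1750 = 8.56 / 1750 = 0.004891.
Darcy flux q = K · i = 2.056 × 0.004891 = 0.01006 m/day.
Seepage velocity v = q / n_e = 0.01006 / 0.22 = 0.04572 m/day.

0.0457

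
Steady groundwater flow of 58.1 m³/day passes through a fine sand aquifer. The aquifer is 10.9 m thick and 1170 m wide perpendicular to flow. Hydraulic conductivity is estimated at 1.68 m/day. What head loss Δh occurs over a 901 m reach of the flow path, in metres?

Cross-sectional area A = 1170 × 10.9 = 12753 m².
From Q = K·A·i, i = Q / (K·A) = 58.1 / (1.680 × 12753) = 0.002712.
Head loss Δh = i · L = 0.002712 × 901 = 2.443 m.

2.44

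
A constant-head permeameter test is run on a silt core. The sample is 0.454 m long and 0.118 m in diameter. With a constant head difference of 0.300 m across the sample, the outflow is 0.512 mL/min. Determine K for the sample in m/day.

0.102

Cross-sectional area A = π·(d/2)² = π × (0.118/2)² = 0.01094 m².
Convert discharge: 0.512 mL/min = 8.533e-09 m³/s.
Darcy's law rearranged: K = Q·L / (A·Δh) = 8.533e-09 × 0.454 / (0.01094 × 0.300) = 1.181e-06 m/s = 0.1020 m/day.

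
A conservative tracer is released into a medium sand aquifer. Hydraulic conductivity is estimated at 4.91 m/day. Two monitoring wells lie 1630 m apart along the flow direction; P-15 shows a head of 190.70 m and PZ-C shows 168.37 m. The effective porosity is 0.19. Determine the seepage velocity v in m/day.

Hydraulic gradient i = (190.70 − 168.37) / 1630 = 22.33 / 1630 = 0.01370.
Darcy flux q = K · i = 4.910 × 0.01370 = 0.06726 m/day.
Seepage velocity v = q / n_e = 0.06726 / 0.19 = 0.3540 m/day.

0.354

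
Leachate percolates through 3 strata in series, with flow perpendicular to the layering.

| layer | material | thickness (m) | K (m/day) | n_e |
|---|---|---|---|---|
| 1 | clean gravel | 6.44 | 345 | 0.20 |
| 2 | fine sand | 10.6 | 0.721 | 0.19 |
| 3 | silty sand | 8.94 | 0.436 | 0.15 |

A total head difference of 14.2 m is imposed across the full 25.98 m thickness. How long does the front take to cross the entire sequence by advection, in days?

11.5

With flow normal to the layers, continuity requires the same specific discharge q through every layer.
Σ(b_i/K_i) = 6.44/345 + 10.6/0.721 + 8.94/0.436 = 35.23 d.
q = Δh / Σ(b_i/K_i) = 14.2 / 35.23 = 0.4031 m/day.
In each layer the seepage velocity is v_i = q/n_i, so the layer transit time is t_i = b_i·n_i / q:
  layer 1 (clean gravel): t_1 = 6.44 × 0.20 / 0.4031 = 3.195 d
  layer 2 (fine sand): t_2 = 10.6 × 0.19 / 0.4031 = 4.996 d
  layer 3 (silty sand): t_3 = 8.94 × 0.15 / 0.4031 = 3.327 d
Total t = Σ t_i = 11.52 days.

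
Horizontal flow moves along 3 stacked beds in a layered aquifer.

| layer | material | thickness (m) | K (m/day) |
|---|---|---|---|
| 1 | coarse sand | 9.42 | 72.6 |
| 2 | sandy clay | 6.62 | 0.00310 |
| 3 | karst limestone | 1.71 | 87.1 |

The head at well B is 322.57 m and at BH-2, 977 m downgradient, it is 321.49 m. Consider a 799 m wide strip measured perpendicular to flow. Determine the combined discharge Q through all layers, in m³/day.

736

Flow is parallel to layering, so each bed carries its own Darcy discharge and the transmissivities add.
Σ(K_i·b_i) = 72.6×9.42 + 0.00310×6.62 + 87.1×1.71 = 832.9 m²/day.
Hydraulic gradient i = (322.57 − 321.49) / 977 = 1.08 / 977 = 0.001105.
Q = Σ(K_i·b_i) · W · i = 832.9 × 799 × 0.001105 = 735.6 m³/day.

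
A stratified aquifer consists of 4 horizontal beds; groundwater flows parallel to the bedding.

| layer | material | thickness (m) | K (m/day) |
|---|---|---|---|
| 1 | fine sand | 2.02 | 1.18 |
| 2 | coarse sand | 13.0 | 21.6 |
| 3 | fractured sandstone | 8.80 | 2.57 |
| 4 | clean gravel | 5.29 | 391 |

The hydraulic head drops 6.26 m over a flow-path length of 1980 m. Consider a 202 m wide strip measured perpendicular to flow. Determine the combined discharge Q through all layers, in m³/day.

Flow is parallel to layering, so each bed carries its own Darcy discharge and the transmissivities add.
Σ(K_i·b_i) = 1.18×2.02 + 21.6×13.0 + 2.57×8.80 + 391×5.29 = 2374 m²/day.
Hydraulic gradient i = Δh / L = 6.26 / 1980 = 0.003162.
Q = Σ(K_i·b_i) · W · i = 2374 × 202 × 0.003162 = 1516 m³/day.

1520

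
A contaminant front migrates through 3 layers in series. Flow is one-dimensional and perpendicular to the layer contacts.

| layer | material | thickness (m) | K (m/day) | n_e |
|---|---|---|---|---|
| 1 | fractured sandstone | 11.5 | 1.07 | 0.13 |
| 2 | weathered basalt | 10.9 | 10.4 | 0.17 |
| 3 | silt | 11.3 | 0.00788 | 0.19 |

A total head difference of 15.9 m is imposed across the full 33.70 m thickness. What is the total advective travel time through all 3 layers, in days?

With flow normal to the layers, continuity requires the same specific discharge q through every layer.
Σ(b_i/K_i) = 11.5/1.07 + 10.9/10.4 + 11.3/0.00788 = 1446 d.
q = Δh / Σ(b_i/K_i) = 15.9 / 1446 = 0.01100 m/day.
In each layer the seepage velocity is v_i = q/n_i, so the layer transit time is t_i = b_i·n_i / q:
  layer 1 (fractured sandstone): t_1 = 11.5 × 0.13 / 0.01100 = 135.9 d
  layer 2 (weathered basalt): t_2 = 10.9 × 0.17 / 0.01100 = 168.5 d
  layer 3 (silt): t_3 = 11.3 × 0.19 / 0.01100 = 195.2 d
Total t = Σ t_i = 499.7 days.

500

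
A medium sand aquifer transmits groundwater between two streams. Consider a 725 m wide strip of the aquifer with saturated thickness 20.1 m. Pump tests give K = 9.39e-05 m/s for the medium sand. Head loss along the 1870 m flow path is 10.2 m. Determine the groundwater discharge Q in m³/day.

Convert K: 9.39e-05 m/s × 86400 = 8.113 m/day.
Cross-sectional area A = 725 × 20.1 = 14573 m².
Hydraulic gradient i = Δh / L = 10.2 / 1870 = 0.005455.
Darcy's law: Q = K · A · i = 8.113 × 14573 × 0.005455 = 644.9 m³/day.

645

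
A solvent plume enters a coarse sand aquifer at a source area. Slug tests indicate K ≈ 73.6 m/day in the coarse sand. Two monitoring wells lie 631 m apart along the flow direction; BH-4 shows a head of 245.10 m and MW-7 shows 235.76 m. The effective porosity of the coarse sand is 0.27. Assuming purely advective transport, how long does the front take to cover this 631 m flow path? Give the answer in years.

0.428

Hydraulic gradient i = (245.10 − 235.76) / 631 = 9.34 / 631 = 0.01480.
Darcy flux q = K · i = 73.60 × 0.01480 = 1.089 m/day.
Seepage velocity v = q / n_e = 1.089 / 0.27 = 4.035 m/day.
Travel time t = L / v = 631 / 4.035 = 156.4 days = 0.4282 years.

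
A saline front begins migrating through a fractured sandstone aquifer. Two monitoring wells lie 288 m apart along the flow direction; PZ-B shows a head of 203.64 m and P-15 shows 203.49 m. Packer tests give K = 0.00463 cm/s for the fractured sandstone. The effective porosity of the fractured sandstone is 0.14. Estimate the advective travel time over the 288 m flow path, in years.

Convert K: 0.00463 cm/s × 864 = 4.000 m/day.
Hydraulic gradient i = (203.64 − 203.49) / 288 = 0.15 / 288 = 0.0005208.
Darcy flux q = K · i = 4.000 × 0.0005208 = 0.002083 m/day.
Seepage velocity v = q / n_e = 0.002083 / 0.14 = 0.01488 m/day.
Travel time t = L / v = 288 / 0.01488 = 19352 days = 52.98 years.

53.0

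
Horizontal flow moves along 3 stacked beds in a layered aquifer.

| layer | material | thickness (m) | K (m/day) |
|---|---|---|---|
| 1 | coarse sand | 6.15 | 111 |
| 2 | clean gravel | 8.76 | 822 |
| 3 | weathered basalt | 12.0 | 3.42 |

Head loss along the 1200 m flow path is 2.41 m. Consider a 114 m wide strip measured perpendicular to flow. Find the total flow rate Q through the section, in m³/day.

Flow is parallel to layering, so each bed carries its own Darcy discharge and the transmissivities add.
Σ(K_i·b_i) = 111×6.15 + 822×8.76 + 3.42×12.0 = 7924 m²/day.
Hydraulic gradient i = Δh / L = 2.41 / 1200 = 0.002008.
Q = Σ(K_i·b_i) · W · i = 7924 × 114 × 0.002008 = 1814 m³/day.

1810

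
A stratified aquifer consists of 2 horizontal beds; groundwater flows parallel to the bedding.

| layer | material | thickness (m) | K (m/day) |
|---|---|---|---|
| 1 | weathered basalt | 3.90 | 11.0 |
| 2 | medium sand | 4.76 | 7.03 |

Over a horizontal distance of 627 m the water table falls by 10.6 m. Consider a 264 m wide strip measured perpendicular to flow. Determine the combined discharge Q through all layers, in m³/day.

Flow is parallel to layering, so each bed carries its own Darcy discharge and the transmissivities add.
Σ(K_i·b_i) = 11.0×3.90 + 7.03×4.76 = 76.36 m²/day.
Hydraulic gradient i = Δh / L = 10.6 / 627 = 0.01691.
Q = Σ(K_i·b_i) · W · i = 76.36 × 264 × 0.01691 = 340.8 m³/day.

341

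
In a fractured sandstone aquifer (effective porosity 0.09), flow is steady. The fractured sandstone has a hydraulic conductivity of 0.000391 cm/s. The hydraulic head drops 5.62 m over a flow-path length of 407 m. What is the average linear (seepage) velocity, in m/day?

Convert K: 0.000391 cm/s × 864 = 0.3378 m/day.
Hydraulic gradient i = Δh / L = 5.62 / 407 = 0.01381.
Darcy flux q = K · i = 0.3378 × 0.01381 = 0.004665 m/day.
Seepage velocity v = q / n_e = 0.004665 / 0.09 = 0.05183 m/day.

0.0518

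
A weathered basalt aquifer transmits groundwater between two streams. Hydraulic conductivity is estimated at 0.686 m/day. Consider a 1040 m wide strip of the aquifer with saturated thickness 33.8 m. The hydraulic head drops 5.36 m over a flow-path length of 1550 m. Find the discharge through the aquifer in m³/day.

Cross-sectional area A = 1040 × 33.8 = 35152 m².
Hydraulic gradient i = Δh / L = 5.36 / 1550 = 0.003458.
Darcy's law: Q = K · A · i = 0.6860 × 35152 × 0.003458 = 83.39 m³/day.

83.4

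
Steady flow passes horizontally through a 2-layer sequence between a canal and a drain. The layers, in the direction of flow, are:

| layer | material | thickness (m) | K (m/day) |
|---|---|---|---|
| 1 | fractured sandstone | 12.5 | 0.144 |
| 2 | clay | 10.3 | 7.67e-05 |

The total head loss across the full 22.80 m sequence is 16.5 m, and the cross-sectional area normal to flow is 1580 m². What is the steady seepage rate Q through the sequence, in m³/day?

0.194

Flow is perpendicular to layering, so the layers act in series and the equivalent K is the thickness-weighted harmonic mean.
Total thickness L = 12.5 + 10.3 = 22.80 m.
Σ(b_i/K_i) = 12.5/0.144 + 10.3/7.67e-05 = 1.344e+05 d.
K_eq = L / Σ(b_i/K_i) = 22.80 / 1.344e+05 = 0.0001697 m/day.
Q = K_eq · A · (Δh/L) = 0.0001697 × 1580 × (16.5/22.80) = 0.1940 m³/day.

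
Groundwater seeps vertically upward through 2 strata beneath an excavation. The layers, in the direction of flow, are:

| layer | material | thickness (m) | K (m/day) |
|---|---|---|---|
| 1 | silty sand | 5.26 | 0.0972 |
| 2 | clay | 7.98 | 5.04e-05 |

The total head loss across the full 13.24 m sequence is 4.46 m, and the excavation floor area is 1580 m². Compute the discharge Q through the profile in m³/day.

0.0445

Flow is perpendicular to layering, so the layers act in series and the equivalent K is the thickness-weighted harmonic mean.
Total thickness L = 5.26 + 7.98 = 13.24 m.
Σ(b_i/K_i) = 5.26/0.0972 + 7.98/5.04e-05 = 1.584e+05 d.
K_eq = L / Σ(b_i/K_i) = 13.24 / 1.584e+05 = 8.359e-05 m/day.
Q = K_eq · A · (Δh/L) = 8.359e-05 × 1580 × (4.46/13.24) = 0.04449 m³/day.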